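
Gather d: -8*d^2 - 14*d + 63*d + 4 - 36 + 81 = -8*d^2 + 49*d + 49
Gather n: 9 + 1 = 10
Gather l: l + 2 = l + 2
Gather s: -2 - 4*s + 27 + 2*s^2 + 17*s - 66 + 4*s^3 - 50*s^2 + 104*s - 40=4*s^3 - 48*s^2 + 117*s - 81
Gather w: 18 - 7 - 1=10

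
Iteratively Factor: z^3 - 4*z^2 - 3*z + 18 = (z + 2)*(z^2 - 6*z + 9) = (z - 3)*(z + 2)*(z - 3)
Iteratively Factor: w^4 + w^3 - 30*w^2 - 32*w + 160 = (w - 2)*(w^3 + 3*w^2 - 24*w - 80) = (w - 2)*(w + 4)*(w^2 - w - 20) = (w - 2)*(w + 4)^2*(w - 5)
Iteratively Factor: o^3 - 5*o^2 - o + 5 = (o - 1)*(o^2 - 4*o - 5) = (o - 5)*(o - 1)*(o + 1)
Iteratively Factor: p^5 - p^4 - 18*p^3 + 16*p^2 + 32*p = (p + 1)*(p^4 - 2*p^3 - 16*p^2 + 32*p) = (p - 4)*(p + 1)*(p^3 + 2*p^2 - 8*p) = (p - 4)*(p + 1)*(p + 4)*(p^2 - 2*p) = p*(p - 4)*(p + 1)*(p + 4)*(p - 2)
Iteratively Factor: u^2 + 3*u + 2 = (u + 2)*(u + 1)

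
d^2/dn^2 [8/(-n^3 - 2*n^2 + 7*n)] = 16*(n*(3*n + 2)*(n^2 + 2*n - 7) - (3*n^2 + 4*n - 7)^2)/(n^3*(n^2 + 2*n - 7)^3)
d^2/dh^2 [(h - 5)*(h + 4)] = 2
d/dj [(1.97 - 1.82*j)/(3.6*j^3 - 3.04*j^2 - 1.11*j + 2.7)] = (13.104*j^3 - 26.8088*j^2 + 11.9776*j - 2.7273)/(12.96*j^6 - 21.888*j^5 + 1.2496*j^4 + 26.1888*j^3 - 15.1839*j^2 - 5.994*j + 7.29)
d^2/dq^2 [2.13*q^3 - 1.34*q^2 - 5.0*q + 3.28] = 12.78*q - 2.68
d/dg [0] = 0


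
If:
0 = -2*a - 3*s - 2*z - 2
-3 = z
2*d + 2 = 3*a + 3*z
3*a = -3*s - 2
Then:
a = -6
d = -29/2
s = 16/3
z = -3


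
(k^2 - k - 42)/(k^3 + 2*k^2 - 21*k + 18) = (k - 7)/(k^2 - 4*k + 3)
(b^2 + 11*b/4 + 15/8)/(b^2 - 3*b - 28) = (8*b^2 + 22*b + 15)/(8*(b^2 - 3*b - 28))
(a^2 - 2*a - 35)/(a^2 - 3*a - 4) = (-a^2 + 2*a + 35)/(-a^2 + 3*a + 4)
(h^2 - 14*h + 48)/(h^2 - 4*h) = (h^2 - 14*h + 48)/(h*(h - 4))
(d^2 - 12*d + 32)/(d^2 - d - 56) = (d - 4)/(d + 7)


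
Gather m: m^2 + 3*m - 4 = m^2 + 3*m - 4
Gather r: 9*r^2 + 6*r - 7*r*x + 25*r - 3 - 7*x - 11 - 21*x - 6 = 9*r^2 + r*(31 - 7*x) - 28*x - 20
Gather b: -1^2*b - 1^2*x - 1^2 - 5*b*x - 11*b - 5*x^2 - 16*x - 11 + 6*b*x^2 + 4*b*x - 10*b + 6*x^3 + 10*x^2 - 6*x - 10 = b*(6*x^2 - x - 22) + 6*x^3 + 5*x^2 - 23*x - 22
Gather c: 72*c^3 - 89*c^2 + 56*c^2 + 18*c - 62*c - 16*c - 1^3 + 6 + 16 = 72*c^3 - 33*c^2 - 60*c + 21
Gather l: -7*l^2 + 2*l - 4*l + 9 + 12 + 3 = -7*l^2 - 2*l + 24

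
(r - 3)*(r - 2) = r^2 - 5*r + 6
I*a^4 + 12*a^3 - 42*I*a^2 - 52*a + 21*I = (a - 7*I)*(a - 3*I)*(a - I)*(I*a + 1)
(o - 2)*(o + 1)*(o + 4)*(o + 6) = o^4 + 9*o^3 + 12*o^2 - 44*o - 48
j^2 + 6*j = j*(j + 6)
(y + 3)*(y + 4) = y^2 + 7*y + 12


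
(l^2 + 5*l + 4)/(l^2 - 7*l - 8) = (l + 4)/(l - 8)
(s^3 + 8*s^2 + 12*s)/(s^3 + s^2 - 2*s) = (s + 6)/(s - 1)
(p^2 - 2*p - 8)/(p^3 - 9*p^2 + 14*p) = (p^2 - 2*p - 8)/(p*(p^2 - 9*p + 14))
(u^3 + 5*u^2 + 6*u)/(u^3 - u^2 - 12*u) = (u + 2)/(u - 4)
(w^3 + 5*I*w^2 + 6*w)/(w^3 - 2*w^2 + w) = (w^2 + 5*I*w + 6)/(w^2 - 2*w + 1)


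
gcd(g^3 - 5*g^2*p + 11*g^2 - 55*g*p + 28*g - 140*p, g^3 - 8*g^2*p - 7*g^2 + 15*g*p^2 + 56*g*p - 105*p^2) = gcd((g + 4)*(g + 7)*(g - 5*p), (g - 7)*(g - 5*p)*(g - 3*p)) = -g + 5*p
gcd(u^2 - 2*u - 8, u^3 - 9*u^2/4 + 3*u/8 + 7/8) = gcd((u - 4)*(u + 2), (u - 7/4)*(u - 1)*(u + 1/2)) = 1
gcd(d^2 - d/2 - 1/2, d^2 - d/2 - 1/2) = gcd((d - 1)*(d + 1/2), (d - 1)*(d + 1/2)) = d^2 - d/2 - 1/2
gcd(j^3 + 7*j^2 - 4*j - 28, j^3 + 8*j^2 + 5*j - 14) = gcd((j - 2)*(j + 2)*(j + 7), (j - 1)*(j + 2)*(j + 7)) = j^2 + 9*j + 14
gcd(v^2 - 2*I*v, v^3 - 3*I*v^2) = v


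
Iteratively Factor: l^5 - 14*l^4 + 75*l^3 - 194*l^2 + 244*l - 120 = (l - 2)*(l^4 - 12*l^3 + 51*l^2 - 92*l + 60) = (l - 2)^2*(l^3 - 10*l^2 + 31*l - 30) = (l - 3)*(l - 2)^2*(l^2 - 7*l + 10) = (l - 5)*(l - 3)*(l - 2)^2*(l - 2)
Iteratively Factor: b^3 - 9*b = (b)*(b^2 - 9) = b*(b + 3)*(b - 3)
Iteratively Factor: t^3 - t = (t - 1)*(t^2 + t) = t*(t - 1)*(t + 1)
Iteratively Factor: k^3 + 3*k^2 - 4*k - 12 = (k - 2)*(k^2 + 5*k + 6) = (k - 2)*(k + 3)*(k + 2)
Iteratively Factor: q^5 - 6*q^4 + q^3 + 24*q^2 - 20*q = (q + 2)*(q^4 - 8*q^3 + 17*q^2 - 10*q) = (q - 2)*(q + 2)*(q^3 - 6*q^2 + 5*q) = (q - 5)*(q - 2)*(q + 2)*(q^2 - q) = q*(q - 5)*(q - 2)*(q + 2)*(q - 1)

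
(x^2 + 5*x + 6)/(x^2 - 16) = (x^2 + 5*x + 6)/(x^2 - 16)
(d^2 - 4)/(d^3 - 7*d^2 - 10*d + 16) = (d - 2)/(d^2 - 9*d + 8)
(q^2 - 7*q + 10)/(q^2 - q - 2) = (q - 5)/(q + 1)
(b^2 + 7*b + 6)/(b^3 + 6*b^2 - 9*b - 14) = (b + 6)/(b^2 + 5*b - 14)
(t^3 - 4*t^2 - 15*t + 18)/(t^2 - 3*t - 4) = (-t^3 + 4*t^2 + 15*t - 18)/(-t^2 + 3*t + 4)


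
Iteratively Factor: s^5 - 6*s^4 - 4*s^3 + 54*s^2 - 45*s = (s - 1)*(s^4 - 5*s^3 - 9*s^2 + 45*s) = (s - 1)*(s + 3)*(s^3 - 8*s^2 + 15*s) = (s - 3)*(s - 1)*(s + 3)*(s^2 - 5*s) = s*(s - 3)*(s - 1)*(s + 3)*(s - 5)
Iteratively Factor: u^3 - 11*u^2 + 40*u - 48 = (u - 4)*(u^2 - 7*u + 12) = (u - 4)*(u - 3)*(u - 4)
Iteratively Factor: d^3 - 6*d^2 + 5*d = (d)*(d^2 - 6*d + 5) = d*(d - 1)*(d - 5)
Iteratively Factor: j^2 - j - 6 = (j + 2)*(j - 3)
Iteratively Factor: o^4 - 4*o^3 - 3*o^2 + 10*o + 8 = (o + 1)*(o^3 - 5*o^2 + 2*o + 8) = (o - 4)*(o + 1)*(o^2 - o - 2) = (o - 4)*(o + 1)^2*(o - 2)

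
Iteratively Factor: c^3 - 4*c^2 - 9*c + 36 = (c + 3)*(c^2 - 7*c + 12) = (c - 3)*(c + 3)*(c - 4)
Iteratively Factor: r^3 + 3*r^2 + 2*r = (r + 2)*(r^2 + r) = (r + 1)*(r + 2)*(r)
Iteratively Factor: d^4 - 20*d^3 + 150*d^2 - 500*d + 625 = (d - 5)*(d^3 - 15*d^2 + 75*d - 125) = (d - 5)^2*(d^2 - 10*d + 25) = (d - 5)^3*(d - 5)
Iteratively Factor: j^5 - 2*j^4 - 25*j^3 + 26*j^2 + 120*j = (j - 3)*(j^4 + j^3 - 22*j^2 - 40*j) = (j - 5)*(j - 3)*(j^3 + 6*j^2 + 8*j) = (j - 5)*(j - 3)*(j + 2)*(j^2 + 4*j) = (j - 5)*(j - 3)*(j + 2)*(j + 4)*(j)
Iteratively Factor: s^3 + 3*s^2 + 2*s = (s + 1)*(s^2 + 2*s) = (s + 1)*(s + 2)*(s)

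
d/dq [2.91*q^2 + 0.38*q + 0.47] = 5.82*q + 0.38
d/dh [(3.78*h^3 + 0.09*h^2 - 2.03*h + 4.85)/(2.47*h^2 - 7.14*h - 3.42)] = (9.3366*h^4 - 53.9784*h^3 - 34.4113*h^2 - 24.5746*h + 41.5716)/(6.1009*h^4 - 35.2716*h^3 + 34.0848*h^2 + 48.8376*h + 11.6964)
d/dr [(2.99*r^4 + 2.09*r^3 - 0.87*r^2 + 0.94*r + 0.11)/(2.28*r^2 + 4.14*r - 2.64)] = (13.6344*r^5 + 41.901*r^4 - 14.2692*r^3 - 22.2978*r^2 + 4.092*r - 2.937)/(5.1984*r^4 + 18.8784*r^3 + 5.1012*r^2 - 21.8592*r + 6.9696)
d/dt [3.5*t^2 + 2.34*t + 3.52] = 7.0*t + 2.34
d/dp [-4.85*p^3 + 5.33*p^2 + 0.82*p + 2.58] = -14.55*p^2 + 10.66*p + 0.82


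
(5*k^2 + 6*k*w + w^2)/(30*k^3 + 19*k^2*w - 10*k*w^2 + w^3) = (5*k + w)/(30*k^2 - 11*k*w + w^2)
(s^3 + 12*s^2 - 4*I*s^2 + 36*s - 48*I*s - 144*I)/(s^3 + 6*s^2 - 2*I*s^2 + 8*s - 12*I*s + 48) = (s + 6)/(s + 2*I)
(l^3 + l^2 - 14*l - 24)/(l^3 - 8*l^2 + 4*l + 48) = (l + 3)/(l - 6)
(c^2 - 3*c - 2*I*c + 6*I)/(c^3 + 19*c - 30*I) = (c - 3)/(c^2 + 2*I*c + 15)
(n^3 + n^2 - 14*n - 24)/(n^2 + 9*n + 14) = (n^2 - n - 12)/(n + 7)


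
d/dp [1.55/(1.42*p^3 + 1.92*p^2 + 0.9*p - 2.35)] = (-6.603*p^2 - 5.952*p - 1.395)/(1.42*p^3 + 1.92*p^2 + 0.9*p - 2.35)^2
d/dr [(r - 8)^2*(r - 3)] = (r - 8)*(3*r - 14)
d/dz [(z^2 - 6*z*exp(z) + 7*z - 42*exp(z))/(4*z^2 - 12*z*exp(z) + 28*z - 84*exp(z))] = 3*(1 - z)*exp(z)/(4*(z^2 - 6*z*exp(z) + 9*exp(2*z)))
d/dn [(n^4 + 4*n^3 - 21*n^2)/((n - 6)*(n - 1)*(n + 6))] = n*(n^5 - 2*n^4 - 91*n^3 - 144*n^2 + 1188*n - 1512)/(n^6 - 2*n^5 - 71*n^4 + 144*n^3 + 1224*n^2 - 2592*n + 1296)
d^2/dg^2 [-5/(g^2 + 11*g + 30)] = 10*(g^2 + 11*g - (2*g + 11)^2 + 30)/(g^2 + 11*g + 30)^3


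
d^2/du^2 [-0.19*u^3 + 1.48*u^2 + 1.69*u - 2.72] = 2.96 - 1.14*u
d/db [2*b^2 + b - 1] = 4*b + 1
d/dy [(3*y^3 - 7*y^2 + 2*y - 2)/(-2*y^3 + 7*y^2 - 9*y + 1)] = (7*y^4 - 46*y^3 + 46*y^2 + 14*y - 16)/(4*y^6 - 28*y^5 + 85*y^4 - 130*y^3 + 95*y^2 - 18*y + 1)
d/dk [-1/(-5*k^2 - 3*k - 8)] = (-10*k - 3)/(5*k^2 + 3*k + 8)^2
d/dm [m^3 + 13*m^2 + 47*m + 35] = 3*m^2 + 26*m + 47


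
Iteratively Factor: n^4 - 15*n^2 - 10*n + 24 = (n - 1)*(n^3 + n^2 - 14*n - 24) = (n - 4)*(n - 1)*(n^2 + 5*n + 6) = (n - 4)*(n - 1)*(n + 3)*(n + 2)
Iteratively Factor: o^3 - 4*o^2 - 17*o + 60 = (o + 4)*(o^2 - 8*o + 15) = (o - 5)*(o + 4)*(o - 3)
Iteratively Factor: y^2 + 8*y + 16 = (y + 4)*(y + 4)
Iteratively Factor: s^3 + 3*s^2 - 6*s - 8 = (s - 2)*(s^2 + 5*s + 4) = (s - 2)*(s + 1)*(s + 4)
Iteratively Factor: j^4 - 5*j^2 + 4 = (j - 1)*(j^3 + j^2 - 4*j - 4) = (j - 2)*(j - 1)*(j^2 + 3*j + 2) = (j - 2)*(j - 1)*(j + 2)*(j + 1)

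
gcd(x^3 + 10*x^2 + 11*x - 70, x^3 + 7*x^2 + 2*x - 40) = x^2 + 3*x - 10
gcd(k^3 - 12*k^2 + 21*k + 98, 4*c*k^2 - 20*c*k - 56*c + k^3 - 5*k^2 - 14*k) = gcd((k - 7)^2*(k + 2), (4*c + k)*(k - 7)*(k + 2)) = k^2 - 5*k - 14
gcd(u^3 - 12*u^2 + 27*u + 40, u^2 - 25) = u - 5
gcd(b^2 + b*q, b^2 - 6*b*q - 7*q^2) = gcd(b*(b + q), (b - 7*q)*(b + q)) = b + q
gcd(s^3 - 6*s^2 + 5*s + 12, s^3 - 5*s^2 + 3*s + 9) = s^2 - 2*s - 3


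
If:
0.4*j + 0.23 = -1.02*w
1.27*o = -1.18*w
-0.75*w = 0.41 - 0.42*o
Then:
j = 0.34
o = 0.33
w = -0.36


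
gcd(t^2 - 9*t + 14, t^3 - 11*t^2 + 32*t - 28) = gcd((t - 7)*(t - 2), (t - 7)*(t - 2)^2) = t^2 - 9*t + 14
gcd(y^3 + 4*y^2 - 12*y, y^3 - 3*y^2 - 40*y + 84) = y^2 + 4*y - 12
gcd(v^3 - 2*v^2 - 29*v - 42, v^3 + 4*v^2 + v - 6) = v^2 + 5*v + 6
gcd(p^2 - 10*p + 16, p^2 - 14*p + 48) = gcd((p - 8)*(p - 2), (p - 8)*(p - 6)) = p - 8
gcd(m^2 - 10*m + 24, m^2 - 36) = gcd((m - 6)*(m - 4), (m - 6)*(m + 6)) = m - 6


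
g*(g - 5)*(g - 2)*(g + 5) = g^4 - 2*g^3 - 25*g^2 + 50*g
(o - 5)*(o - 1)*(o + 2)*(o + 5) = o^4 + o^3 - 27*o^2 - 25*o + 50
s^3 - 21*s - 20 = (s - 5)*(s + 1)*(s + 4)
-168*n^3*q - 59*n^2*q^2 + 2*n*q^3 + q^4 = q*(-8*n + q)*(3*n + q)*(7*n + q)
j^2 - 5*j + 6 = (j - 3)*(j - 2)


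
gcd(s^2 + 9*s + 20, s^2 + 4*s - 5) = s + 5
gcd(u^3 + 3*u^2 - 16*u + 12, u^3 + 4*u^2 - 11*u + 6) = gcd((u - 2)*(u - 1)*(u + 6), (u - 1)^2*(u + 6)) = u^2 + 5*u - 6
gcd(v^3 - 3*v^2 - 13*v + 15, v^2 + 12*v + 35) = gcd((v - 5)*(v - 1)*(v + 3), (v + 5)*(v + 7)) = 1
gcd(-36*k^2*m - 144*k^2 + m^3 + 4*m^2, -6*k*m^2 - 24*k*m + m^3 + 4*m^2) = 6*k*m + 24*k - m^2 - 4*m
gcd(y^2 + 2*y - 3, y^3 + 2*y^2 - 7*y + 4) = y - 1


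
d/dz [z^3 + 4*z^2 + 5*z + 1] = 3*z^2 + 8*z + 5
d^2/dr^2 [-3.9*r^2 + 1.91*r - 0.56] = -7.80000000000000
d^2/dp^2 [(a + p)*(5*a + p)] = 2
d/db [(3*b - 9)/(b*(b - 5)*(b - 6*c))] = 3*(b*(3 - b)*(b - 5) + b*(3 - b)*(b - 6*c) + b*(b - 5)*(b - 6*c) + (3 - b)*(b - 5)*(b - 6*c))/(b^2*(b - 5)^2*(b - 6*c)^2)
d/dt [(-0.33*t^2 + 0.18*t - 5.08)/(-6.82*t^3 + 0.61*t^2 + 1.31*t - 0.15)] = (-2.2506*t^4 + 2.4552*t^3 - 104.4789*t^2 + 6.2966*t + 6.6278)/(46.5124*t^6 - 8.3204*t^5 - 17.4963*t^4 + 3.6442*t^3 + 1.5331*t^2 - 0.393*t + 0.0225)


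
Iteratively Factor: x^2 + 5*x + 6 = (x + 2)*(x + 3)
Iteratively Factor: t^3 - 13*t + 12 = (t - 1)*(t^2 + t - 12) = (t - 3)*(t - 1)*(t + 4)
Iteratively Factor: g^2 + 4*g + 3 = (g + 1)*(g + 3)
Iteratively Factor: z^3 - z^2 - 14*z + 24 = (z - 2)*(z^2 + z - 12) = (z - 2)*(z + 4)*(z - 3)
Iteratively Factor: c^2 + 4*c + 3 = (c + 3)*(c + 1)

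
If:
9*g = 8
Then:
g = 8/9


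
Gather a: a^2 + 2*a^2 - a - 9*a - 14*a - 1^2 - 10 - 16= 3*a^2 - 24*a - 27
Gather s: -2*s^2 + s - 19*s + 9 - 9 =-2*s^2 - 18*s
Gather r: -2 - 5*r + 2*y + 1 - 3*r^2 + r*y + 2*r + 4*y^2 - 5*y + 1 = -3*r^2 + r*(y - 3) + 4*y^2 - 3*y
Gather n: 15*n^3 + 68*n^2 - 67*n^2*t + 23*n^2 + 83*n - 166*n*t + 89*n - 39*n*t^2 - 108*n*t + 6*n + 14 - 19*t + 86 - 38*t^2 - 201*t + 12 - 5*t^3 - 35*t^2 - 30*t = 15*n^3 + n^2*(91 - 67*t) + n*(-39*t^2 - 274*t + 178) - 5*t^3 - 73*t^2 - 250*t + 112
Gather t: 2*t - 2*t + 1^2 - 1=0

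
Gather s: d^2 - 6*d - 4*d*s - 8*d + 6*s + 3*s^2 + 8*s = d^2 - 14*d + 3*s^2 + s*(14 - 4*d)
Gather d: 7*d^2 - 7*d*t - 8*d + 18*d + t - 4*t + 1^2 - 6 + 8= 7*d^2 + d*(10 - 7*t) - 3*t + 3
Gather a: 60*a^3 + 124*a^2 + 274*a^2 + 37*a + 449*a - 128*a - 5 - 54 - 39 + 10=60*a^3 + 398*a^2 + 358*a - 88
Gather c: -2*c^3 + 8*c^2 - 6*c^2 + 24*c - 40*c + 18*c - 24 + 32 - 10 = -2*c^3 + 2*c^2 + 2*c - 2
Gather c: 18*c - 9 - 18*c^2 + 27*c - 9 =-18*c^2 + 45*c - 18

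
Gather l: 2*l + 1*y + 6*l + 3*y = 8*l + 4*y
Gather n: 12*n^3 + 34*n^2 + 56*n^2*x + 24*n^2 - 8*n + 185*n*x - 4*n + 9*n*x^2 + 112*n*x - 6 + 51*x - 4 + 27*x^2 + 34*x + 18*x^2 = 12*n^3 + n^2*(56*x + 58) + n*(9*x^2 + 297*x - 12) + 45*x^2 + 85*x - 10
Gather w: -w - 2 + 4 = 2 - w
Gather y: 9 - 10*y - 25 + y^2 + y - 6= y^2 - 9*y - 22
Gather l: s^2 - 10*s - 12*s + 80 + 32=s^2 - 22*s + 112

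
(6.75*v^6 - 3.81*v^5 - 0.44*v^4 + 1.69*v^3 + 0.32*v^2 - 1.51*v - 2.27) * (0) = 0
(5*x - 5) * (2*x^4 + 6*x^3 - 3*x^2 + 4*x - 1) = 10*x^5 + 20*x^4 - 45*x^3 + 35*x^2 - 25*x + 5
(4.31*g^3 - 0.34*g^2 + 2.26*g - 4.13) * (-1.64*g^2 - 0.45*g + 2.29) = -7.0684*g^5 - 1.3819*g^4 + 6.3165*g^3 + 4.9776*g^2 + 7.0339*g - 9.4577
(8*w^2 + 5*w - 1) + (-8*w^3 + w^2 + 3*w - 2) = -8*w^3 + 9*w^2 + 8*w - 3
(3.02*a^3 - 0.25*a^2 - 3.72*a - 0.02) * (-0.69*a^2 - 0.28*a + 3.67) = -2.0838*a^5 - 0.6731*a^4 + 13.7202*a^3 + 0.1379*a^2 - 13.6468*a - 0.0734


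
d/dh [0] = 0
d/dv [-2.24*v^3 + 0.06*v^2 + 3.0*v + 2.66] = -6.72*v^2 + 0.12*v + 3.0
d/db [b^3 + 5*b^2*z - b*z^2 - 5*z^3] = 3*b^2 + 10*b*z - z^2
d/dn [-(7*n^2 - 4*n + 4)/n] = -7 + 4/n^2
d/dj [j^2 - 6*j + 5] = 2*j - 6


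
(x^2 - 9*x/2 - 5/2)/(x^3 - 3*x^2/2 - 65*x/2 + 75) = (2*x + 1)/(2*x^2 + 7*x - 30)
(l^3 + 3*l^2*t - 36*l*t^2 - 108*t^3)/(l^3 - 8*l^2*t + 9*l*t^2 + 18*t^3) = (-l^2 - 9*l*t - 18*t^2)/(-l^2 + 2*l*t + 3*t^2)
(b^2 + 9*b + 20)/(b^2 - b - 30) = (b + 4)/(b - 6)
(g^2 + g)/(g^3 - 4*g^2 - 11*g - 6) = g/(g^2 - 5*g - 6)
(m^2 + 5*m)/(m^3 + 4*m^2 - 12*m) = (m + 5)/(m^2 + 4*m - 12)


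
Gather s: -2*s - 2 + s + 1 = -s - 1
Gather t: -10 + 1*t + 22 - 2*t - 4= 8 - t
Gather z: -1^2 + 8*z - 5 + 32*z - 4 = 40*z - 10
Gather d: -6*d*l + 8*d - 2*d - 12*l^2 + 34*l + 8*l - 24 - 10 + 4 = d*(6 - 6*l) - 12*l^2 + 42*l - 30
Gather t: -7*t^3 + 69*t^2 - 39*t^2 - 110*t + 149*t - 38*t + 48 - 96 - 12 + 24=-7*t^3 + 30*t^2 + t - 36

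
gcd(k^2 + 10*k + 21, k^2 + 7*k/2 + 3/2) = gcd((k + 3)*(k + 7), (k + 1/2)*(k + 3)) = k + 3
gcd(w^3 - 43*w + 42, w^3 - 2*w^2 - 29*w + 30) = w^2 - 7*w + 6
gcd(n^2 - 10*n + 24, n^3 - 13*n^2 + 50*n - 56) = n - 4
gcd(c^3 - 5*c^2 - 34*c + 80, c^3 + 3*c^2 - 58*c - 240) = c^2 - 3*c - 40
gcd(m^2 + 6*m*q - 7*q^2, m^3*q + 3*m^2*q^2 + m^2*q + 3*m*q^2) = 1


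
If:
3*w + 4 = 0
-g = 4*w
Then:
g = 16/3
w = -4/3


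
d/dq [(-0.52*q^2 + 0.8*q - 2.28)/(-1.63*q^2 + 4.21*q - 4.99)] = (-0.8852*q^2 - 2.2432*q + 5.6068)/(2.6569*q^4 - 13.7246*q^3 + 33.9915*q^2 - 42.0158*q + 24.9001)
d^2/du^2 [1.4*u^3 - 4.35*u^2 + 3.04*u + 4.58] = 8.4*u - 8.7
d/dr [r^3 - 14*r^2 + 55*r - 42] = 3*r^2 - 28*r + 55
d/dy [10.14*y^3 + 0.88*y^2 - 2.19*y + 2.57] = 30.42*y^2 + 1.76*y - 2.19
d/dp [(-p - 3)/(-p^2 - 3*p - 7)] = (p^2 + 3*p - (p + 3)*(2*p + 3) + 7)/(p^2 + 3*p + 7)^2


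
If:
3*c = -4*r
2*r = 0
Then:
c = 0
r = 0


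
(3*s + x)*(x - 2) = 3*s*x - 6*s + x^2 - 2*x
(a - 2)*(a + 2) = a^2 - 4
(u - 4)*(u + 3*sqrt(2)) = u^2 - 4*u + 3*sqrt(2)*u - 12*sqrt(2)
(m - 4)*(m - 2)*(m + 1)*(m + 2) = m^4 - 3*m^3 - 8*m^2 + 12*m + 16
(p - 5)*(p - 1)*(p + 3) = p^3 - 3*p^2 - 13*p + 15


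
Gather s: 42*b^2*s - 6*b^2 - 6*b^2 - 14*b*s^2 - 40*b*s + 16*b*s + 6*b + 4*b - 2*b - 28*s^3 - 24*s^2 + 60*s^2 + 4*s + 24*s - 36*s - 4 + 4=-12*b^2 + 8*b - 28*s^3 + s^2*(36 - 14*b) + s*(42*b^2 - 24*b - 8)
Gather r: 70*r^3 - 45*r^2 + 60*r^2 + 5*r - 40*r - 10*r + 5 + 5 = 70*r^3 + 15*r^2 - 45*r + 10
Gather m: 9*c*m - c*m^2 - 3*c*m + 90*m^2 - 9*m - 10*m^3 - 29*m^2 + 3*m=-10*m^3 + m^2*(61 - c) + m*(6*c - 6)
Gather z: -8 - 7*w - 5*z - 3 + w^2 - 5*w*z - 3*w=w^2 - 10*w + z*(-5*w - 5) - 11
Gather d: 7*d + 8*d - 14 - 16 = 15*d - 30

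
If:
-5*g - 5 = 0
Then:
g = -1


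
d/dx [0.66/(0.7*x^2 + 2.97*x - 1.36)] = (-0.924*x - 1.9602)/(0.7*x^2 + 2.97*x - 1.36)^2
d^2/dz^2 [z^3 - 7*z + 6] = 6*z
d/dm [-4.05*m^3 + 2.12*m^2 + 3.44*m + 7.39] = -12.15*m^2 + 4.24*m + 3.44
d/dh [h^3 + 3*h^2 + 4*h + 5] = 3*h^2 + 6*h + 4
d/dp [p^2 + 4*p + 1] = 2*p + 4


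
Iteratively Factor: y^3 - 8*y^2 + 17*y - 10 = (y - 5)*(y^2 - 3*y + 2) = (y - 5)*(y - 1)*(y - 2)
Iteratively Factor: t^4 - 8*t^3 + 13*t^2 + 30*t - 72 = (t - 3)*(t^3 - 5*t^2 - 2*t + 24) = (t - 3)*(t + 2)*(t^2 - 7*t + 12) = (t - 4)*(t - 3)*(t + 2)*(t - 3)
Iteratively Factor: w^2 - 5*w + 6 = (w - 2)*(w - 3)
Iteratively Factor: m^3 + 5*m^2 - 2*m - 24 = (m - 2)*(m^2 + 7*m + 12) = (m - 2)*(m + 4)*(m + 3)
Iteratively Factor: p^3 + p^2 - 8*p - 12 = (p + 2)*(p^2 - p - 6) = (p - 3)*(p + 2)*(p + 2)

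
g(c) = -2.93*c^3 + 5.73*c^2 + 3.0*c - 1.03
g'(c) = -8.79*c^2 + 11.46*c + 3.0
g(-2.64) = 84.90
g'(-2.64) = -88.52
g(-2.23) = 53.27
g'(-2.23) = -66.27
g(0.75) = 3.21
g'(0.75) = 6.65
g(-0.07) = -1.21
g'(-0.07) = 2.15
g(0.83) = 3.73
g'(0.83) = 6.46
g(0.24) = -0.02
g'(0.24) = 5.24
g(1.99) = 4.54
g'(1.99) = -9.00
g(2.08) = 3.63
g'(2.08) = -11.19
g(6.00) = -409.63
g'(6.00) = -244.68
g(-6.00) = 820.13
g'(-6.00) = -382.20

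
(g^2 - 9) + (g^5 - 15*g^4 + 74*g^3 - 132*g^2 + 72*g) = g^5 - 15*g^4 + 74*g^3 - 131*g^2 + 72*g - 9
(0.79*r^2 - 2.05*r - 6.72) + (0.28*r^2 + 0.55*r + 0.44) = 1.07*r^2 - 1.5*r - 6.28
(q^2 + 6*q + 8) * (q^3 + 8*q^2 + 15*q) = q^5 + 14*q^4 + 71*q^3 + 154*q^2 + 120*q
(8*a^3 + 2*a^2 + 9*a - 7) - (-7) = 8*a^3 + 2*a^2 + 9*a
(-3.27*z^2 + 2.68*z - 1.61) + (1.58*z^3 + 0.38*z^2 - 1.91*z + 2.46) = 1.58*z^3 - 2.89*z^2 + 0.77*z + 0.85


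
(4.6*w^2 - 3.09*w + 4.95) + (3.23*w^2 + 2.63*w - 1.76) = 7.83*w^2 - 0.46*w + 3.19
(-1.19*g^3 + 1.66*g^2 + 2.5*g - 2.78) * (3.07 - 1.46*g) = 1.7374*g^4 - 6.0769*g^3 + 1.4462*g^2 + 11.7338*g - 8.5346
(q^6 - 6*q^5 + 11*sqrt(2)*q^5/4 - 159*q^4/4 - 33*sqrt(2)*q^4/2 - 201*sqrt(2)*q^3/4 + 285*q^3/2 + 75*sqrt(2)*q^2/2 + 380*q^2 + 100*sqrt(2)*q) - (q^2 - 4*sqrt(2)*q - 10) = q^6 - 6*q^5 + 11*sqrt(2)*q^5/4 - 159*q^4/4 - 33*sqrt(2)*q^4/2 - 201*sqrt(2)*q^3/4 + 285*q^3/2 + 75*sqrt(2)*q^2/2 + 379*q^2 + 104*sqrt(2)*q + 10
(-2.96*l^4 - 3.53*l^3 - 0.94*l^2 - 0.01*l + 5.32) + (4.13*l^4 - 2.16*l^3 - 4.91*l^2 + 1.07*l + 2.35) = 1.17*l^4 - 5.69*l^3 - 5.85*l^2 + 1.06*l + 7.67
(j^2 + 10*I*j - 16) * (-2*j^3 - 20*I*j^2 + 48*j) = -2*j^5 - 40*I*j^4 + 280*j^3 + 800*I*j^2 - 768*j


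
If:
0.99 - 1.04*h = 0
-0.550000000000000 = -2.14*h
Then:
No Solution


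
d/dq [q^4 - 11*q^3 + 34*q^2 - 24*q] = 4*q^3 - 33*q^2 + 68*q - 24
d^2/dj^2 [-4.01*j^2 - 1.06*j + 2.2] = -8.02000000000000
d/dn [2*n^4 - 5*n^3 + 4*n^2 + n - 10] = 8*n^3 - 15*n^2 + 8*n + 1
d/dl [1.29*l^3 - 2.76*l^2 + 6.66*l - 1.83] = 3.87*l^2 - 5.52*l + 6.66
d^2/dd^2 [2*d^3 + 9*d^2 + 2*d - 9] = 12*d + 18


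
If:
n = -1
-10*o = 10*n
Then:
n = -1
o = 1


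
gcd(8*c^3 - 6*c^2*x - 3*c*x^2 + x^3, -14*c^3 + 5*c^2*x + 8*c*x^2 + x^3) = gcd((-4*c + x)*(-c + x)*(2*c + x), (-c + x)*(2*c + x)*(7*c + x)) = -2*c^2 + c*x + x^2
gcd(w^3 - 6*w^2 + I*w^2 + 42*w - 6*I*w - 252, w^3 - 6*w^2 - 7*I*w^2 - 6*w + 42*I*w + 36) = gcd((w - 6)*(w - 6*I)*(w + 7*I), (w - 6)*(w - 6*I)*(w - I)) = w^2 + w*(-6 - 6*I) + 36*I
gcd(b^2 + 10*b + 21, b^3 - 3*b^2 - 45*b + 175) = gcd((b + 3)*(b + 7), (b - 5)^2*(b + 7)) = b + 7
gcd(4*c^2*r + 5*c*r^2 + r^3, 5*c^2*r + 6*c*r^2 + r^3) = c*r + r^2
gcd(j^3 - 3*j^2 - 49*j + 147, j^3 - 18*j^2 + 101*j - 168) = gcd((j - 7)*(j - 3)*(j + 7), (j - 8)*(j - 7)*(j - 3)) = j^2 - 10*j + 21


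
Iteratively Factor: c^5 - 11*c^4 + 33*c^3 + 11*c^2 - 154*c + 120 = (c - 4)*(c^4 - 7*c^3 + 5*c^2 + 31*c - 30) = (c - 4)*(c - 1)*(c^3 - 6*c^2 - c + 30) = (c - 4)*(c - 3)*(c - 1)*(c^2 - 3*c - 10) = (c - 5)*(c - 4)*(c - 3)*(c - 1)*(c + 2)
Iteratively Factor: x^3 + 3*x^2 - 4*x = (x + 4)*(x^2 - x) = (x - 1)*(x + 4)*(x)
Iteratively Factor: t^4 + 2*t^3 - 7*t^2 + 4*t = (t - 1)*(t^3 + 3*t^2 - 4*t) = t*(t - 1)*(t^2 + 3*t - 4) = t*(t - 1)^2*(t + 4)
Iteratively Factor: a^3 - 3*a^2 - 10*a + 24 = (a - 2)*(a^2 - a - 12) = (a - 4)*(a - 2)*(a + 3)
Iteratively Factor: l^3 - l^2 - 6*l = (l)*(l^2 - l - 6) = l*(l + 2)*(l - 3)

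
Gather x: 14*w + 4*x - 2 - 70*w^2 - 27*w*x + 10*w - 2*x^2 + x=-70*w^2 + 24*w - 2*x^2 + x*(5 - 27*w) - 2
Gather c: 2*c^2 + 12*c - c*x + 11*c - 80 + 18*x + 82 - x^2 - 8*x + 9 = 2*c^2 + c*(23 - x) - x^2 + 10*x + 11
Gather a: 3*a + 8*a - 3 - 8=11*a - 11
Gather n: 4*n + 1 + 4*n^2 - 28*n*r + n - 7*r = 4*n^2 + n*(5 - 28*r) - 7*r + 1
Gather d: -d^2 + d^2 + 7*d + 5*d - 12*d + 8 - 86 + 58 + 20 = 0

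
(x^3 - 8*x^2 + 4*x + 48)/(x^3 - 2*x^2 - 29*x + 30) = (x^2 - 2*x - 8)/(x^2 + 4*x - 5)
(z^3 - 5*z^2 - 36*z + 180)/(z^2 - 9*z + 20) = (z^2 - 36)/(z - 4)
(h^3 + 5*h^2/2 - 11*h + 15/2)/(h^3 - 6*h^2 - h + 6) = (2*h^2 + 7*h - 15)/(2*(h^2 - 5*h - 6))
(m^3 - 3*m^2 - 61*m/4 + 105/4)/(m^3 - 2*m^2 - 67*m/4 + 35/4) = (2*m - 3)/(2*m - 1)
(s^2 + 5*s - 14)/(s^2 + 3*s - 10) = (s + 7)/(s + 5)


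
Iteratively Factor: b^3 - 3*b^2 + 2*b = (b - 1)*(b^2 - 2*b) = b*(b - 1)*(b - 2)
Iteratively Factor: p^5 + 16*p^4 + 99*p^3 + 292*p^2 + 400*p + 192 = (p + 1)*(p^4 + 15*p^3 + 84*p^2 + 208*p + 192) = (p + 1)*(p + 4)*(p^3 + 11*p^2 + 40*p + 48) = (p + 1)*(p + 4)^2*(p^2 + 7*p + 12) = (p + 1)*(p + 3)*(p + 4)^2*(p + 4)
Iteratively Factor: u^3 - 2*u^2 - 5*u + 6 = (u - 1)*(u^2 - u - 6) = (u - 1)*(u + 2)*(u - 3)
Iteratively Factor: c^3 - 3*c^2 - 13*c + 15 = (c + 3)*(c^2 - 6*c + 5) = (c - 1)*(c + 3)*(c - 5)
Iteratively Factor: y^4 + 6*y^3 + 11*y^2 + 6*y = (y)*(y^3 + 6*y^2 + 11*y + 6) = y*(y + 1)*(y^2 + 5*y + 6) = y*(y + 1)*(y + 2)*(y + 3)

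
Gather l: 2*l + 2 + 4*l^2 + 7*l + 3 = 4*l^2 + 9*l + 5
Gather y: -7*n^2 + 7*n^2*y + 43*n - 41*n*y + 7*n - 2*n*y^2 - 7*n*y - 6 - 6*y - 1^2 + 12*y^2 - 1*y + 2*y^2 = -7*n^2 + 50*n + y^2*(14 - 2*n) + y*(7*n^2 - 48*n - 7) - 7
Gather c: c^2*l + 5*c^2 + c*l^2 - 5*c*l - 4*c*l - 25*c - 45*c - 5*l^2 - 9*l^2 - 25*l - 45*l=c^2*(l + 5) + c*(l^2 - 9*l - 70) - 14*l^2 - 70*l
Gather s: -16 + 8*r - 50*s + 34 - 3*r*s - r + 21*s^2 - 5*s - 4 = 7*r + 21*s^2 + s*(-3*r - 55) + 14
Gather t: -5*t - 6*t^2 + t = -6*t^2 - 4*t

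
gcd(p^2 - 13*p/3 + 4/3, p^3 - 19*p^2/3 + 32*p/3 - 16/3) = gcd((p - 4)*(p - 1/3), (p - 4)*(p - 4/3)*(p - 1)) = p - 4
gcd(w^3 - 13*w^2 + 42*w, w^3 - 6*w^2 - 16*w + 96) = w - 6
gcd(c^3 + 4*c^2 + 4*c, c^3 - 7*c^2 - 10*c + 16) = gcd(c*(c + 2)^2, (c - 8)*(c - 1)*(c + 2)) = c + 2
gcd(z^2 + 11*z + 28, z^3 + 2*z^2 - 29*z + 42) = z + 7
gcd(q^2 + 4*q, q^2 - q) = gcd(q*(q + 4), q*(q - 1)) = q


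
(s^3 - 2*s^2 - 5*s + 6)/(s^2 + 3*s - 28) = (s^3 - 2*s^2 - 5*s + 6)/(s^2 + 3*s - 28)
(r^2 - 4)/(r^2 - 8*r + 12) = (r + 2)/(r - 6)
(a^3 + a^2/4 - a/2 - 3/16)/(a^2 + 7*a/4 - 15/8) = (4*a^2 + 4*a + 1)/(2*(2*a + 5))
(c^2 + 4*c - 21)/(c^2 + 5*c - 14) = (c - 3)/(c - 2)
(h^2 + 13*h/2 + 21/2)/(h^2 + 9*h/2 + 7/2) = (h + 3)/(h + 1)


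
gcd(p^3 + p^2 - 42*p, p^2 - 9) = 1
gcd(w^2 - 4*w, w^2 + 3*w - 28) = w - 4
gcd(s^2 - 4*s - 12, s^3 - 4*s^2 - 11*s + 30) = 1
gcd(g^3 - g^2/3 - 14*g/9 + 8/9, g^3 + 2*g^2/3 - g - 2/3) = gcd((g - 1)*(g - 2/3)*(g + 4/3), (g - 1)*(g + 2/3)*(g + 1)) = g - 1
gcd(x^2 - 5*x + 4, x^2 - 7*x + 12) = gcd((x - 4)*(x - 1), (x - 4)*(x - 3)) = x - 4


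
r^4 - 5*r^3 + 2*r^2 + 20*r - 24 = (r - 3)*(r - 2)^2*(r + 2)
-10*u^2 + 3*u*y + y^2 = (-2*u + y)*(5*u + y)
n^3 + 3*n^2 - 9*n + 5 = (n - 1)^2*(n + 5)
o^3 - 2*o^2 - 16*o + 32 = (o - 4)*(o - 2)*(o + 4)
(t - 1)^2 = t^2 - 2*t + 1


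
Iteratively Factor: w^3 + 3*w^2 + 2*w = (w + 2)*(w^2 + w) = (w + 1)*(w + 2)*(w)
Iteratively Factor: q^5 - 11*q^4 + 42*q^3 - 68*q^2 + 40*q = (q - 2)*(q^4 - 9*q^3 + 24*q^2 - 20*q) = q*(q - 2)*(q^3 - 9*q^2 + 24*q - 20) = q*(q - 2)^2*(q^2 - 7*q + 10) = q*(q - 2)^3*(q - 5)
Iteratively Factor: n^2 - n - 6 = (n - 3)*(n + 2)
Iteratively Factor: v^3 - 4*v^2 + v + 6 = (v - 2)*(v^2 - 2*v - 3) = (v - 3)*(v - 2)*(v + 1)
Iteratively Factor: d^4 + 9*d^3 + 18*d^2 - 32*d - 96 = (d + 3)*(d^3 + 6*d^2 - 32) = (d - 2)*(d + 3)*(d^2 + 8*d + 16) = (d - 2)*(d + 3)*(d + 4)*(d + 4)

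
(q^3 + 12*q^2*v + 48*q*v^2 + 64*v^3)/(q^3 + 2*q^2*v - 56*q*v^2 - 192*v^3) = (q^2 + 8*q*v + 16*v^2)/(q^2 - 2*q*v - 48*v^2)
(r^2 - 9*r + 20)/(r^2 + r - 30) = (r - 4)/(r + 6)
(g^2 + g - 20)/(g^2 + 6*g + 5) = (g - 4)/(g + 1)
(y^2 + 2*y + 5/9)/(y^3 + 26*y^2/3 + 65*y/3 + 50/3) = (y + 1/3)/(y^2 + 7*y + 10)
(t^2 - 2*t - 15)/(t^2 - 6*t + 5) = (t + 3)/(t - 1)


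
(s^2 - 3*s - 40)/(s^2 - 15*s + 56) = (s + 5)/(s - 7)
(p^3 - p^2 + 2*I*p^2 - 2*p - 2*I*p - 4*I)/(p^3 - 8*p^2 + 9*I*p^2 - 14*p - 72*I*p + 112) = (p^2 - p - 2)/(p^2 + p*(-8 + 7*I) - 56*I)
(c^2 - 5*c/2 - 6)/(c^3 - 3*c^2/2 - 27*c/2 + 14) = (2*c + 3)/(2*c^2 + 5*c - 7)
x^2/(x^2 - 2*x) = x/(x - 2)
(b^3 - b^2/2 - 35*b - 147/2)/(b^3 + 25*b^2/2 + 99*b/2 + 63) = (b - 7)/(b + 6)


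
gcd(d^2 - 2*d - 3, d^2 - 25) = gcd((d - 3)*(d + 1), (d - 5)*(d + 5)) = 1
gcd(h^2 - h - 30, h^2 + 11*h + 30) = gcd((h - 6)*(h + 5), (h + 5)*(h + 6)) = h + 5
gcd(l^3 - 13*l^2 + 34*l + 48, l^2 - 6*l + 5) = 1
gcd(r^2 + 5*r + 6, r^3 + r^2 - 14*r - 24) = r^2 + 5*r + 6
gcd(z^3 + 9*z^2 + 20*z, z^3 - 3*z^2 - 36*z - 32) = z + 4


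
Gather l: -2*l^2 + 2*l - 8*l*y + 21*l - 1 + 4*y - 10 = -2*l^2 + l*(23 - 8*y) + 4*y - 11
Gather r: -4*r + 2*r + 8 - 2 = 6 - 2*r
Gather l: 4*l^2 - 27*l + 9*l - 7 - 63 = 4*l^2 - 18*l - 70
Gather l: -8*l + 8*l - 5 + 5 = 0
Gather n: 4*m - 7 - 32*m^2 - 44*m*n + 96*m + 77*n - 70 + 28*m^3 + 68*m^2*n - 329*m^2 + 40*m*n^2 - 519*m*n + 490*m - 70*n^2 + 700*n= 28*m^3 - 361*m^2 + 590*m + n^2*(40*m - 70) + n*(68*m^2 - 563*m + 777) - 77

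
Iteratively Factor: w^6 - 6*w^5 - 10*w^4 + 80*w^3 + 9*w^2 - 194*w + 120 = (w - 1)*(w^5 - 5*w^4 - 15*w^3 + 65*w^2 + 74*w - 120) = (w - 1)^2*(w^4 - 4*w^3 - 19*w^2 + 46*w + 120) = (w - 1)^2*(w + 3)*(w^3 - 7*w^2 + 2*w + 40) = (w - 4)*(w - 1)^2*(w + 3)*(w^2 - 3*w - 10) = (w - 5)*(w - 4)*(w - 1)^2*(w + 3)*(w + 2)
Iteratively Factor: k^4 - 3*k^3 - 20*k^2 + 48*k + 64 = (k - 4)*(k^3 + k^2 - 16*k - 16) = (k - 4)*(k + 1)*(k^2 - 16) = (k - 4)*(k + 1)*(k + 4)*(k - 4)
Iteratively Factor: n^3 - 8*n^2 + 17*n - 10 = (n - 2)*(n^2 - 6*n + 5) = (n - 5)*(n - 2)*(n - 1)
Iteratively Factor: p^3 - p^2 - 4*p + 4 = (p + 2)*(p^2 - 3*p + 2) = (p - 1)*(p + 2)*(p - 2)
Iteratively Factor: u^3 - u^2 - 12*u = (u - 4)*(u^2 + 3*u) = (u - 4)*(u + 3)*(u)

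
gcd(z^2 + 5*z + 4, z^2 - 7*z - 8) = z + 1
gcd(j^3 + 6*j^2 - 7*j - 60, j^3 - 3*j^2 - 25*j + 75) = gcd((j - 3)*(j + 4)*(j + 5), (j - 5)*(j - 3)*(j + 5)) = j^2 + 2*j - 15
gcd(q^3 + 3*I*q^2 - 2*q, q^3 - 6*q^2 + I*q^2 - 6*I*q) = q^2 + I*q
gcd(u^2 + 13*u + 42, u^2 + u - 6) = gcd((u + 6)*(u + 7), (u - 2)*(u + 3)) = 1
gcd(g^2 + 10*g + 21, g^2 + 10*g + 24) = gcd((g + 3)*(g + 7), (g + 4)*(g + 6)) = 1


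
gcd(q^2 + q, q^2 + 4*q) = q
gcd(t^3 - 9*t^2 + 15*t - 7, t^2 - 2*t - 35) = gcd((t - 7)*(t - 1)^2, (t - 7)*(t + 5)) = t - 7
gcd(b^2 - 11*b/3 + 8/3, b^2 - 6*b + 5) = b - 1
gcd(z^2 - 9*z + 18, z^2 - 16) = 1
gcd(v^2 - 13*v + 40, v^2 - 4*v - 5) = v - 5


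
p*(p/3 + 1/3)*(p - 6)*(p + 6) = p^4/3 + p^3/3 - 12*p^2 - 12*p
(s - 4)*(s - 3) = s^2 - 7*s + 12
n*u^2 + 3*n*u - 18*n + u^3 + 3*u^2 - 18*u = (n + u)*(u - 3)*(u + 6)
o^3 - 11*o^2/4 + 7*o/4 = o*(o - 7/4)*(o - 1)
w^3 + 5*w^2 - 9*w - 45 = (w - 3)*(w + 3)*(w + 5)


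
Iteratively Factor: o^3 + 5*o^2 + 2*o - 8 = (o + 2)*(o^2 + 3*o - 4) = (o + 2)*(o + 4)*(o - 1)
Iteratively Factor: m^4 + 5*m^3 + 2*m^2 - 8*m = (m)*(m^3 + 5*m^2 + 2*m - 8) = m*(m + 4)*(m^2 + m - 2) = m*(m - 1)*(m + 4)*(m + 2)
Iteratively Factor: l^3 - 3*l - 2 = (l + 1)*(l^2 - l - 2) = (l + 1)^2*(l - 2)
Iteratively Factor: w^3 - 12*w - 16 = (w - 4)*(w^2 + 4*w + 4) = (w - 4)*(w + 2)*(w + 2)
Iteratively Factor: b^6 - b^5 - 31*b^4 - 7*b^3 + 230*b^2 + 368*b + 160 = (b + 2)*(b^5 - 3*b^4 - 25*b^3 + 43*b^2 + 144*b + 80) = (b + 1)*(b + 2)*(b^4 - 4*b^3 - 21*b^2 + 64*b + 80) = (b + 1)^2*(b + 2)*(b^3 - 5*b^2 - 16*b + 80) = (b - 5)*(b + 1)^2*(b + 2)*(b^2 - 16) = (b - 5)*(b + 1)^2*(b + 2)*(b + 4)*(b - 4)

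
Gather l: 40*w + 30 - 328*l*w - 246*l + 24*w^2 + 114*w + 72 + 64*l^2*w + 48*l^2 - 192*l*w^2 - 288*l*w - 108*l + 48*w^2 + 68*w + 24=l^2*(64*w + 48) + l*(-192*w^2 - 616*w - 354) + 72*w^2 + 222*w + 126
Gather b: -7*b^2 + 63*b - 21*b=-7*b^2 + 42*b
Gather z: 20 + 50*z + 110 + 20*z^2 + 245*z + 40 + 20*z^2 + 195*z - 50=40*z^2 + 490*z + 120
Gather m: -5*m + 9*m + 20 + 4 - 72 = 4*m - 48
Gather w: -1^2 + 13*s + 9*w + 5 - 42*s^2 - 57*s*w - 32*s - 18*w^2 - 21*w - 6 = -42*s^2 - 19*s - 18*w^2 + w*(-57*s - 12) - 2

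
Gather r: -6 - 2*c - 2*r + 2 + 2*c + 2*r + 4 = 0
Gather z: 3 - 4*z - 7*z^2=-7*z^2 - 4*z + 3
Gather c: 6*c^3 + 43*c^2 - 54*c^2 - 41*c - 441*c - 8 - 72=6*c^3 - 11*c^2 - 482*c - 80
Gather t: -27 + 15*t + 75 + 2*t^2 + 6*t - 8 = 2*t^2 + 21*t + 40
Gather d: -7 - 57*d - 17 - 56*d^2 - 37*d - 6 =-56*d^2 - 94*d - 30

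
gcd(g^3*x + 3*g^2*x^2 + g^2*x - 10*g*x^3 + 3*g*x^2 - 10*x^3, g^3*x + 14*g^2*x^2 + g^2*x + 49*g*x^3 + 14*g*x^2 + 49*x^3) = g*x + x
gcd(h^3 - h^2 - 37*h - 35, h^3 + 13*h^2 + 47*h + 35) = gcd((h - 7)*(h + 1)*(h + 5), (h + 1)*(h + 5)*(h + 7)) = h^2 + 6*h + 5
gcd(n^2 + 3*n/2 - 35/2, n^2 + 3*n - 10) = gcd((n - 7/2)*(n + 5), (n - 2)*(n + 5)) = n + 5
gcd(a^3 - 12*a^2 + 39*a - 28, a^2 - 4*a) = a - 4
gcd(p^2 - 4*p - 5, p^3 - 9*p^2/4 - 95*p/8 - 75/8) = p - 5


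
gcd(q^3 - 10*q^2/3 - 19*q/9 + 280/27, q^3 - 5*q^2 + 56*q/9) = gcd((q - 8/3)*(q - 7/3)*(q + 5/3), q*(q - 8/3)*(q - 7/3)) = q^2 - 5*q + 56/9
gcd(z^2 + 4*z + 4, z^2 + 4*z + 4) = z^2 + 4*z + 4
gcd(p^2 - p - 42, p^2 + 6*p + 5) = 1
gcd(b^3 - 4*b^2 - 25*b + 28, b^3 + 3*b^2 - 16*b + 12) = b - 1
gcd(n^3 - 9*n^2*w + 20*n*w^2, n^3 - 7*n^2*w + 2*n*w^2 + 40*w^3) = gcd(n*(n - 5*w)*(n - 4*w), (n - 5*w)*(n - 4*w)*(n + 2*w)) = n^2 - 9*n*w + 20*w^2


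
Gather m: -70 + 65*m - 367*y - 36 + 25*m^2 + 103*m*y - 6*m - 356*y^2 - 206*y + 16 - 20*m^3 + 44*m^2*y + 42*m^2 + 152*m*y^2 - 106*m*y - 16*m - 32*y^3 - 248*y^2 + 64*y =-20*m^3 + m^2*(44*y + 67) + m*(152*y^2 - 3*y + 43) - 32*y^3 - 604*y^2 - 509*y - 90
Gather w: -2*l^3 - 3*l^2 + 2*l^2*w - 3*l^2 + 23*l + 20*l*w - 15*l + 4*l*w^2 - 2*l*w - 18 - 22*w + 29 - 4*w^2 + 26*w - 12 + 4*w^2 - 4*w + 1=-2*l^3 - 6*l^2 + 4*l*w^2 + 8*l + w*(2*l^2 + 18*l)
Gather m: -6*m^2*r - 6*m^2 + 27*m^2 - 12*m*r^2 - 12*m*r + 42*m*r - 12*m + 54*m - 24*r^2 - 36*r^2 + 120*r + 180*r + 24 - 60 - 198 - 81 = m^2*(21 - 6*r) + m*(-12*r^2 + 30*r + 42) - 60*r^2 + 300*r - 315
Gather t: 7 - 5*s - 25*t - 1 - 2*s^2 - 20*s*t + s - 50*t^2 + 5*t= -2*s^2 - 4*s - 50*t^2 + t*(-20*s - 20) + 6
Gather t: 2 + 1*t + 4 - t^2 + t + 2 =-t^2 + 2*t + 8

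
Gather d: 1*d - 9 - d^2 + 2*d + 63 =-d^2 + 3*d + 54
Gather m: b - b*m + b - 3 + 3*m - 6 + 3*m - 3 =2*b + m*(6 - b) - 12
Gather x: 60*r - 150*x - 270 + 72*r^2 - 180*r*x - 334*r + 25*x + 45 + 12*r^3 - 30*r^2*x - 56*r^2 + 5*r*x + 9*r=12*r^3 + 16*r^2 - 265*r + x*(-30*r^2 - 175*r - 125) - 225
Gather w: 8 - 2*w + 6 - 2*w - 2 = 12 - 4*w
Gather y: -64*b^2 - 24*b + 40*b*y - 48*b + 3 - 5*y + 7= -64*b^2 - 72*b + y*(40*b - 5) + 10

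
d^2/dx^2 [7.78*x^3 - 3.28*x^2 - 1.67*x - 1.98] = 46.68*x - 6.56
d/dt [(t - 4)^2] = 2*t - 8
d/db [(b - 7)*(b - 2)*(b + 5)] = 3*b^2 - 8*b - 31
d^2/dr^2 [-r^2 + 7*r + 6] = -2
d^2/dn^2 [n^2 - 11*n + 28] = 2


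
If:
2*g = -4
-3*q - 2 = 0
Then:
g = -2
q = -2/3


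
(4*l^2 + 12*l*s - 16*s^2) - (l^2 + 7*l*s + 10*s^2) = 3*l^2 + 5*l*s - 26*s^2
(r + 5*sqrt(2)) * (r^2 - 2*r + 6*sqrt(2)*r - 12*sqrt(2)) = r^3 - 2*r^2 + 11*sqrt(2)*r^2 - 22*sqrt(2)*r + 60*r - 120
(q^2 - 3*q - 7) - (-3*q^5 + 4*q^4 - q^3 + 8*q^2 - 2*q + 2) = 3*q^5 - 4*q^4 + q^3 - 7*q^2 - q - 9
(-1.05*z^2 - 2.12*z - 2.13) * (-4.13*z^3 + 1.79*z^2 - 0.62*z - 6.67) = 4.3365*z^5 + 6.8761*z^4 + 5.6531*z^3 + 4.5052*z^2 + 15.461*z + 14.2071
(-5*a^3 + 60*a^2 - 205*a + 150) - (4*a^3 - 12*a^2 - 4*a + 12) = -9*a^3 + 72*a^2 - 201*a + 138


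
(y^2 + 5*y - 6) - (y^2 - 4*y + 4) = 9*y - 10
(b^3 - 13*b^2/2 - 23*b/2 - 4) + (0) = b^3 - 13*b^2/2 - 23*b/2 - 4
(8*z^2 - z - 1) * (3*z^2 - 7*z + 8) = 24*z^4 - 59*z^3 + 68*z^2 - z - 8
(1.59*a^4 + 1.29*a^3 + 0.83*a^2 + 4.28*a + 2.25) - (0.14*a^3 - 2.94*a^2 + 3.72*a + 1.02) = 1.59*a^4 + 1.15*a^3 + 3.77*a^2 + 0.56*a + 1.23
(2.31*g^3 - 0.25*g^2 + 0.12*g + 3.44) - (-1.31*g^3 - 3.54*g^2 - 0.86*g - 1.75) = 3.62*g^3 + 3.29*g^2 + 0.98*g + 5.19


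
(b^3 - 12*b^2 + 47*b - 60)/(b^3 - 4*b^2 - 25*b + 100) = (b - 3)/(b + 5)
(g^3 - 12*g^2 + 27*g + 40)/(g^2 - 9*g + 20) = (g^2 - 7*g - 8)/(g - 4)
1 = 1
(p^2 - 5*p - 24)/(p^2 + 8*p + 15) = (p - 8)/(p + 5)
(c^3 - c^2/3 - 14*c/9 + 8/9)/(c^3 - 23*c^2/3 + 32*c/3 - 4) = (c + 4/3)/(c - 6)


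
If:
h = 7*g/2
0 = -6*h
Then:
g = 0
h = 0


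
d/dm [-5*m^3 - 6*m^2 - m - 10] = -15*m^2 - 12*m - 1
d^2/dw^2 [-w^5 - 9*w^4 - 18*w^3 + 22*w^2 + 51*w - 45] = -20*w^3 - 108*w^2 - 108*w + 44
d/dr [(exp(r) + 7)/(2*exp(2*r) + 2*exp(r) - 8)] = (-(exp(r) + 7)*(2*exp(r) + 1) + exp(2*r) + exp(r) - 4)*exp(r)/(2*(exp(2*r) + exp(r) - 4)^2)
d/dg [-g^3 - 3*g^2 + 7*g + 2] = -3*g^2 - 6*g + 7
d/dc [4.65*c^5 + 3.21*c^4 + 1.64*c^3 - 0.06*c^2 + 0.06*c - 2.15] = 23.25*c^4 + 12.84*c^3 + 4.92*c^2 - 0.12*c + 0.06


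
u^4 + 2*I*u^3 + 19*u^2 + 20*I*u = u*(u - 4*I)*(u + I)*(u + 5*I)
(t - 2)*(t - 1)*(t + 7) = t^3 + 4*t^2 - 19*t + 14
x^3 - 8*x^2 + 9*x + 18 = (x - 6)*(x - 3)*(x + 1)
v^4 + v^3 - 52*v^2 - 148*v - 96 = (v - 8)*(v + 1)*(v + 2)*(v + 6)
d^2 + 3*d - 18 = (d - 3)*(d + 6)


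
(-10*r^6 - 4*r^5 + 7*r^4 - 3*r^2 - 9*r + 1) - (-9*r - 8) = -10*r^6 - 4*r^5 + 7*r^4 - 3*r^2 + 9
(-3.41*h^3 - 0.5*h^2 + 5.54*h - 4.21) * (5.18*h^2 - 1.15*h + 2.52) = -17.6638*h^5 + 1.3315*h^4 + 20.679*h^3 - 29.4388*h^2 + 18.8023*h - 10.6092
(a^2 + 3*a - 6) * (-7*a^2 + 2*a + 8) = -7*a^4 - 19*a^3 + 56*a^2 + 12*a - 48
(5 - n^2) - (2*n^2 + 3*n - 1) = -3*n^2 - 3*n + 6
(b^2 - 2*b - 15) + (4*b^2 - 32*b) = 5*b^2 - 34*b - 15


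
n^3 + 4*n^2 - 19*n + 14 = (n - 2)*(n - 1)*(n + 7)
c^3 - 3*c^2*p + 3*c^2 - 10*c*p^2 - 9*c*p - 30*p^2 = (c + 3)*(c - 5*p)*(c + 2*p)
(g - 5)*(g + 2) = g^2 - 3*g - 10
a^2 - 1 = (a - 1)*(a + 1)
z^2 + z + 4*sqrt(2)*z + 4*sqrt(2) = (z + 1)*(z + 4*sqrt(2))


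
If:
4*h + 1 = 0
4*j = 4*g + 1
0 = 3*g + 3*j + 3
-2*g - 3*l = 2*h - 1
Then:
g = -5/8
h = -1/4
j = -3/8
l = 11/12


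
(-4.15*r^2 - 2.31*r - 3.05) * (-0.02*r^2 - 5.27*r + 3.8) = 0.083*r^4 + 21.9167*r^3 - 3.5353*r^2 + 7.2955*r - 11.59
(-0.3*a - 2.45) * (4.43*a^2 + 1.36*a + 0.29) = -1.329*a^3 - 11.2615*a^2 - 3.419*a - 0.7105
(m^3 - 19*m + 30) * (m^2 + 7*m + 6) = m^5 + 7*m^4 - 13*m^3 - 103*m^2 + 96*m + 180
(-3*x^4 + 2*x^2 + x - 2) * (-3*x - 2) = 9*x^5 + 6*x^4 - 6*x^3 - 7*x^2 + 4*x + 4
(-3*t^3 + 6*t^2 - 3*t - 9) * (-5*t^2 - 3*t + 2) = 15*t^5 - 21*t^4 - 9*t^3 + 66*t^2 + 21*t - 18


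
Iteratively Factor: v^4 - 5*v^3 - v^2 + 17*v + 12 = (v + 1)*(v^3 - 6*v^2 + 5*v + 12) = (v - 4)*(v + 1)*(v^2 - 2*v - 3) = (v - 4)*(v - 3)*(v + 1)*(v + 1)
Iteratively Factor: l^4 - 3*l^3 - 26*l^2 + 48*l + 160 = (l + 2)*(l^3 - 5*l^2 - 16*l + 80) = (l - 4)*(l + 2)*(l^2 - l - 20) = (l - 5)*(l - 4)*(l + 2)*(l + 4)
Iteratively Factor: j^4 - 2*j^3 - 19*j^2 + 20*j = (j)*(j^3 - 2*j^2 - 19*j + 20) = j*(j - 5)*(j^2 + 3*j - 4) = j*(j - 5)*(j + 4)*(j - 1)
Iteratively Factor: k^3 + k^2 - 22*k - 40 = (k - 5)*(k^2 + 6*k + 8) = (k - 5)*(k + 2)*(k + 4)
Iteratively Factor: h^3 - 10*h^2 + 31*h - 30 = (h - 2)*(h^2 - 8*h + 15) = (h - 3)*(h - 2)*(h - 5)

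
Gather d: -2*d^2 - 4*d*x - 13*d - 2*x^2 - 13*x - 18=-2*d^2 + d*(-4*x - 13) - 2*x^2 - 13*x - 18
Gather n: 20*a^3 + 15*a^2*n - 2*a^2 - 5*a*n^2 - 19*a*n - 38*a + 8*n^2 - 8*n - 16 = 20*a^3 - 2*a^2 - 38*a + n^2*(8 - 5*a) + n*(15*a^2 - 19*a - 8) - 16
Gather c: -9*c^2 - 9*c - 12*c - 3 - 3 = -9*c^2 - 21*c - 6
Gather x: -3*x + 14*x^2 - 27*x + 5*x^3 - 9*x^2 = 5*x^3 + 5*x^2 - 30*x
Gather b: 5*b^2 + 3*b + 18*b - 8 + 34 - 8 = 5*b^2 + 21*b + 18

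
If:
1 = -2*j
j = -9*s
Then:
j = -1/2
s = 1/18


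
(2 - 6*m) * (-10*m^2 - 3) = 60*m^3 - 20*m^2 + 18*m - 6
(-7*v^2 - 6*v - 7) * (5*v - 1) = -35*v^3 - 23*v^2 - 29*v + 7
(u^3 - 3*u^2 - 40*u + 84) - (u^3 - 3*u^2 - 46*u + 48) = 6*u + 36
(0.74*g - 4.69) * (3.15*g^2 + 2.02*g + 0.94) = 2.331*g^3 - 13.2787*g^2 - 8.7782*g - 4.4086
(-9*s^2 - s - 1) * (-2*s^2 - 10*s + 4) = 18*s^4 + 92*s^3 - 24*s^2 + 6*s - 4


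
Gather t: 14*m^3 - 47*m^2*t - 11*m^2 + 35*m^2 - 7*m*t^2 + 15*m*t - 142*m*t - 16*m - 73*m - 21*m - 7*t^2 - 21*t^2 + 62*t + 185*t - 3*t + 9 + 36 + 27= 14*m^3 + 24*m^2 - 110*m + t^2*(-7*m - 28) + t*(-47*m^2 - 127*m + 244) + 72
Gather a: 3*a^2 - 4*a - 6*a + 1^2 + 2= 3*a^2 - 10*a + 3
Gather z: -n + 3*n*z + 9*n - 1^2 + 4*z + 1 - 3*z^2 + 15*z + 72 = 8*n - 3*z^2 + z*(3*n + 19) + 72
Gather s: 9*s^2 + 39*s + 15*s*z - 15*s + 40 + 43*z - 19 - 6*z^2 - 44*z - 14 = 9*s^2 + s*(15*z + 24) - 6*z^2 - z + 7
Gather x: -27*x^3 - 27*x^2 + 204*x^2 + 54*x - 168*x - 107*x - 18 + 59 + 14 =-27*x^3 + 177*x^2 - 221*x + 55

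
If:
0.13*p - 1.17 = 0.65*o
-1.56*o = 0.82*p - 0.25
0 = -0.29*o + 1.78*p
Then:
No Solution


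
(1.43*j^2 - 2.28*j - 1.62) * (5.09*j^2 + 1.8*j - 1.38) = 7.2787*j^4 - 9.0312*j^3 - 14.3232*j^2 + 0.230399999999999*j + 2.2356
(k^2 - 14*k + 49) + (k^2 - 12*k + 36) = 2*k^2 - 26*k + 85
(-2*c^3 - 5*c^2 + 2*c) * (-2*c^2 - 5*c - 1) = 4*c^5 + 20*c^4 + 23*c^3 - 5*c^2 - 2*c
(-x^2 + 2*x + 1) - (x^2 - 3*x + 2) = -2*x^2 + 5*x - 1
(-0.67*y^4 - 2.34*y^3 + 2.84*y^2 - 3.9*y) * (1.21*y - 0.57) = -0.8107*y^5 - 2.4495*y^4 + 4.7702*y^3 - 6.3378*y^2 + 2.223*y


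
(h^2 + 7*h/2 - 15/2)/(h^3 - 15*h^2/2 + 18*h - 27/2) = (h + 5)/(h^2 - 6*h + 9)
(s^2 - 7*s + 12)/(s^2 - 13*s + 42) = (s^2 - 7*s + 12)/(s^2 - 13*s + 42)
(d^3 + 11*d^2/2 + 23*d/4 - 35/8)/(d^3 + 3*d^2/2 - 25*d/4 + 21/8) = (2*d + 5)/(2*d - 3)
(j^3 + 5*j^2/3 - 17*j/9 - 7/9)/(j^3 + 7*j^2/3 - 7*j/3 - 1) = (j + 7/3)/(j + 3)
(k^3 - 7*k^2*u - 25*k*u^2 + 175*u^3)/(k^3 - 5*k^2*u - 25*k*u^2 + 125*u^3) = (-k + 7*u)/(-k + 5*u)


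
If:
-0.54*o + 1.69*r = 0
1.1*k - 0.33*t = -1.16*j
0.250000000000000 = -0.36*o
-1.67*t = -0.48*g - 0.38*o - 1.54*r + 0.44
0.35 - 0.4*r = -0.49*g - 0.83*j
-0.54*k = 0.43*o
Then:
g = 0.26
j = -0.68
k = 0.55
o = -0.69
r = -0.22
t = -0.55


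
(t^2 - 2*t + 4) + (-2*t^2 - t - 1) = -t^2 - 3*t + 3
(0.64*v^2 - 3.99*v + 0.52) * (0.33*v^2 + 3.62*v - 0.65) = 0.2112*v^4 + 1.0001*v^3 - 14.6882*v^2 + 4.4759*v - 0.338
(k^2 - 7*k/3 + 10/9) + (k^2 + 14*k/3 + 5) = 2*k^2 + 7*k/3 + 55/9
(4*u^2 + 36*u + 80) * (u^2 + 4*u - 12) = 4*u^4 + 52*u^3 + 176*u^2 - 112*u - 960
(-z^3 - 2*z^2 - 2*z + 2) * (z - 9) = -z^4 + 7*z^3 + 16*z^2 + 20*z - 18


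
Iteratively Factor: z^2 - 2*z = (z)*(z - 2)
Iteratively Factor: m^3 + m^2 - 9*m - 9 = (m + 3)*(m^2 - 2*m - 3) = (m - 3)*(m + 3)*(m + 1)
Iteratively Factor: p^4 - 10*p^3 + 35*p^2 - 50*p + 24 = (p - 3)*(p^3 - 7*p^2 + 14*p - 8) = (p - 4)*(p - 3)*(p^2 - 3*p + 2) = (p - 4)*(p - 3)*(p - 2)*(p - 1)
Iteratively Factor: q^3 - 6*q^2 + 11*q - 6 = (q - 1)*(q^2 - 5*q + 6) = (q - 3)*(q - 1)*(q - 2)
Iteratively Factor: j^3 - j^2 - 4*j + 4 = (j - 1)*(j^2 - 4) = (j - 1)*(j + 2)*(j - 2)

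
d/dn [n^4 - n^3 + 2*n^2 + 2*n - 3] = 4*n^3 - 3*n^2 + 4*n + 2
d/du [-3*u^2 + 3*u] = 3 - 6*u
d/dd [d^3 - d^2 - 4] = d*(3*d - 2)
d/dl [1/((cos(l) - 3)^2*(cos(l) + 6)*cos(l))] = 2*(2*sin(l) - 9*sin(l)/cos(l)^2 + 6*tan(l))/((cos(l) - 3)^3*(cos(l) + 6)^2)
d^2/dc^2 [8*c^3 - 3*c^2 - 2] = 48*c - 6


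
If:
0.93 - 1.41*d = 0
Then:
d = 0.66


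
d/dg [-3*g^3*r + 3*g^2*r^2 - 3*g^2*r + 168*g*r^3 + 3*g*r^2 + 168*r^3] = 3*r*(-3*g^2 + 2*g*r - 2*g + 56*r^2 + r)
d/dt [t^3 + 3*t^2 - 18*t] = 3*t^2 + 6*t - 18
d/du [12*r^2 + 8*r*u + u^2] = 8*r + 2*u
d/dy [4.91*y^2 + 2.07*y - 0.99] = 9.82*y + 2.07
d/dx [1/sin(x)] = -cos(x)/sin(x)^2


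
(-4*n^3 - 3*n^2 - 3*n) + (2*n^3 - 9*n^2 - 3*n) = -2*n^3 - 12*n^2 - 6*n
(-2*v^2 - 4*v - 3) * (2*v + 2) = -4*v^3 - 12*v^2 - 14*v - 6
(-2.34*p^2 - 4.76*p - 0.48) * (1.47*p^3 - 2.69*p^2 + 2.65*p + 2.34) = -3.4398*p^5 - 0.7026*p^4 + 5.8978*p^3 - 16.7984*p^2 - 12.4104*p - 1.1232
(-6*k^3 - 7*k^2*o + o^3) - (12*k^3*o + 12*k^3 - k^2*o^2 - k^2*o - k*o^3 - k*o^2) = -12*k^3*o - 18*k^3 + k^2*o^2 - 6*k^2*o + k*o^3 + k*o^2 + o^3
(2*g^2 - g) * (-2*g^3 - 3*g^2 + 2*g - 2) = -4*g^5 - 4*g^4 + 7*g^3 - 6*g^2 + 2*g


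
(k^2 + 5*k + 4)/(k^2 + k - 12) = (k + 1)/(k - 3)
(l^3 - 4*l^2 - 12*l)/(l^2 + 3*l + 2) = l*(l - 6)/(l + 1)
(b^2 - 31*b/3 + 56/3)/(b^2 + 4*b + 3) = (3*b^2 - 31*b + 56)/(3*(b^2 + 4*b + 3))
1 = 1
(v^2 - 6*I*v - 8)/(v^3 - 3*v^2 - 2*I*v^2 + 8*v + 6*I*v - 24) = (v - 2*I)/(v^2 + v*(-3 + 2*I) - 6*I)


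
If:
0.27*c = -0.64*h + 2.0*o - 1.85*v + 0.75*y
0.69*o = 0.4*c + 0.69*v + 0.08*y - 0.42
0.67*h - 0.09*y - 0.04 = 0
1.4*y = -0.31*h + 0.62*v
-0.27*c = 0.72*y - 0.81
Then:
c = -0.35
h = 0.23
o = 2.29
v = 2.95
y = 1.26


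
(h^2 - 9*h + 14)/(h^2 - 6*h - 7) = (h - 2)/(h + 1)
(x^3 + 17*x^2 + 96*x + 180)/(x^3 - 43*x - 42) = (x^2 + 11*x + 30)/(x^2 - 6*x - 7)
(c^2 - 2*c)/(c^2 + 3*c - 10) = c/(c + 5)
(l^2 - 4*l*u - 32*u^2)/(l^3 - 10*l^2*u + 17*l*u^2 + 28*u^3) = (l^2 - 4*l*u - 32*u^2)/(l^3 - 10*l^2*u + 17*l*u^2 + 28*u^3)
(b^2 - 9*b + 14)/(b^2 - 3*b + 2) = (b - 7)/(b - 1)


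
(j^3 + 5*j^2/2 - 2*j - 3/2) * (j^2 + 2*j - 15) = j^5 + 9*j^4/2 - 12*j^3 - 43*j^2 + 27*j + 45/2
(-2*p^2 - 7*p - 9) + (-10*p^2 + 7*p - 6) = -12*p^2 - 15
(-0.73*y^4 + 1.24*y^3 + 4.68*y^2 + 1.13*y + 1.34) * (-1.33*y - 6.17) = 0.9709*y^5 + 2.8549*y^4 - 13.8752*y^3 - 30.3785*y^2 - 8.7543*y - 8.2678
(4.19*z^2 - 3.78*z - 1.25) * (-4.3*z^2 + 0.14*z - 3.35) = -18.017*z^4 + 16.8406*z^3 - 9.1907*z^2 + 12.488*z + 4.1875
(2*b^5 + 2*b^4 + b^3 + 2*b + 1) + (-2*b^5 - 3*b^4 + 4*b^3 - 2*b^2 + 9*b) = -b^4 + 5*b^3 - 2*b^2 + 11*b + 1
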